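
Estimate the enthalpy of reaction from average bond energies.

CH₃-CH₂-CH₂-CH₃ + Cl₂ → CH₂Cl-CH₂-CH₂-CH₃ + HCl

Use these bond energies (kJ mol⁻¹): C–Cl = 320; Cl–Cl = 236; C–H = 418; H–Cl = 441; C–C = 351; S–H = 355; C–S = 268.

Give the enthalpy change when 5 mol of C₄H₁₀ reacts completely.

ΔH = −535 kJ

Bonds broken (reactants):
  C–C: 3 × 351 = 1053
  C–H: 10 × 418 = 4180
  Cl–Cl: 1 × 236 = 236
  Σ(broken) = 5469 kJ
Bonds formed (products):
  C–C: 3 × 351 = 1053
  C–Cl: 1 × 320 = 320
  C–H: 9 × 418 = 3762
  H–Cl: 1 × 441 = 441
  Σ(formed) = 5576 kJ
ΔH = Σ(broken) − Σ(formed) = 5469 − 5576 = −107 kJ
For 5× the reaction as written: 5 × (−107) = −535 kJ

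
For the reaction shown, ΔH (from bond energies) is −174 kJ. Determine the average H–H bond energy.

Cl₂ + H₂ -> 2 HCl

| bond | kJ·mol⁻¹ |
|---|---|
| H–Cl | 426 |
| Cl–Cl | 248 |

D(H–H) ≈ 430 kJ/mol

Let D be the H–H bond energy.
Σ(broken) = 1×248 + 1×D = 248 + D
Σ(formed) = 2×426 = 852
ΔH = Σ(broken) − Σ(formed) = (248 + D) − (852) = −604 + D
Setting this equal to −174 kJ gives D = 430 kJ/mol.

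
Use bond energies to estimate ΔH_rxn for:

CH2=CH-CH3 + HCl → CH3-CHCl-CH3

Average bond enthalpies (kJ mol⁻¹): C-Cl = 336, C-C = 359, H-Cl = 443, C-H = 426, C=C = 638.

ΔH ≈ −40 kJ

Bonds broken (reactants):
  C-C: 1 × 359 = 359
  C-H: 6 × 426 = 2556
  C=C: 1 × 638 = 638
  H-Cl: 1 × 443 = 443
  Σ(broken) = 3996 kJ
Bonds formed (products):
  C-C: 2 × 359 = 718
  C-Cl: 1 × 336 = 336
  C-H: 7 × 426 = 2982
  Σ(formed) = 4036 kJ
ΔH = Σ(broken) − Σ(formed) = 3996 − 4036 = −40 kJ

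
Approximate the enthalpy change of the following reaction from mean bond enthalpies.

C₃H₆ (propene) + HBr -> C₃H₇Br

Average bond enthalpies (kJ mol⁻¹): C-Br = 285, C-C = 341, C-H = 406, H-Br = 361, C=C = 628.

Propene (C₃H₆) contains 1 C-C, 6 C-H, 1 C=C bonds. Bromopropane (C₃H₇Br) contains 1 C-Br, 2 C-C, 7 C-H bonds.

Bonds broken (reactants):
  C-C: 1 × 341 = 341
  C-H: 6 × 406 = 2436
  C=C: 1 × 628 = 628
  H-Br: 1 × 361 = 361
  Σ(broken) = 3766 kJ
Bonds formed (products):
  C-Br: 1 × 285 = 285
  C-C: 2 × 341 = 682
  C-H: 7 × 406 = 2842
  Σ(formed) = 3809 kJ
ΔH = Σ(broken) − Σ(formed) = 3766 − 3809 = −43 kJ

ΔH ≈ −43 kJ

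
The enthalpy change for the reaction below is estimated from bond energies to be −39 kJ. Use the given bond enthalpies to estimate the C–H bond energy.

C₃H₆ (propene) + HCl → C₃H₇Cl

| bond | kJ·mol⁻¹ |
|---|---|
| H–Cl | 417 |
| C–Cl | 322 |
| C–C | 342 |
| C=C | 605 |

D(C–H) ≈ 397 kJ/mol

Let D be the C–H bond energy.
Σ(broken) = 1×342 + 6×D + 1×605 + 1×417 = 1364 + 6D
Σ(formed) = 2×342 + 1×322 + 7×D = 1006 + 7D
ΔH = Σ(broken) − Σ(formed) = (1364 + 6D) − (1006 + 7D) = +358 − D
Setting this equal to −39 kJ gives D = 397 kJ/mol.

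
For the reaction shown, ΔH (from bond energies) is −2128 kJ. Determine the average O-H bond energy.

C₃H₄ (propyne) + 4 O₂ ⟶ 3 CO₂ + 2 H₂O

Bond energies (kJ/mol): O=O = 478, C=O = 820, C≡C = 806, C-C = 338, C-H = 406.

D(O-H) ≈ 472 kJ/mol

Let D be the O-H bond energy.
Σ(broken) = 1×806 + 1×338 + 4×406 + 4×478 = 4680
Σ(formed) = 6×820 + 4×D = 4920 + 4D
ΔH = Σ(broken) − Σ(formed) = (4680) − (4920 + 4D) = −240 − 4D
Setting this equal to −2128 kJ gives 4D = 1888, so D = 472 kJ/mol.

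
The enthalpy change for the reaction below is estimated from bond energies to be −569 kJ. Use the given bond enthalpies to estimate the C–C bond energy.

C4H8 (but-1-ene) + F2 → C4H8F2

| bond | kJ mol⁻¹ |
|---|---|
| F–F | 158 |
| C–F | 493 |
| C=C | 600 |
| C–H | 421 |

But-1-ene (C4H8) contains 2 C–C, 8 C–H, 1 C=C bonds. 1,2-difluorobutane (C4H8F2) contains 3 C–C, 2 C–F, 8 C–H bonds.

D(C–C) ≈ 341 kJ/mol

Let D be the C–C bond energy.
Σ(broken) = 2×D + 8×421 + 1×600 + 1×158 = 4126 + 2D
Σ(formed) = 3×D + 2×493 + 8×421 = 4354 + 3D
ΔH = Σ(broken) − Σ(formed) = (4126 + 2D) − (4354 + 3D) = −228 − D
Setting this equal to −569 kJ gives D = 341 kJ/mol.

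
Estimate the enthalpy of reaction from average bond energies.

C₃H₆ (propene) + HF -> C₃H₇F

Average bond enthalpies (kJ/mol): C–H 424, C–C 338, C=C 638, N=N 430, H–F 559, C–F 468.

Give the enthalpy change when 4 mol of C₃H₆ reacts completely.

Bonds broken (reactants):
  C–C: 1 × 338 = 338
  C–H: 6 × 424 = 2544
  C=C: 1 × 638 = 638
  H–F: 1 × 559 = 559
  Σ(broken) = 4079 kJ
Bonds formed (products):
  C–C: 2 × 338 = 676
  C–F: 1 × 468 = 468
  C–H: 7 × 424 = 2968
  Σ(formed) = 4112 kJ
ΔH = Σ(broken) − Σ(formed) = 4079 − 4112 = −33 kJ
For 4× the reaction as written: 4 × (−33) = −132 kJ

ΔH = −132 kJ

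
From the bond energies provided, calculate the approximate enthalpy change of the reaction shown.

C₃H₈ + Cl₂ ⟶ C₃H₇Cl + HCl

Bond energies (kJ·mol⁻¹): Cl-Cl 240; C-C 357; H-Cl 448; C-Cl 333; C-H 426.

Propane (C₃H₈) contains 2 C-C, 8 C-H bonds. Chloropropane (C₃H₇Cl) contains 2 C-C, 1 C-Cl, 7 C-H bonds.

ΔH ≈ −115 kJ

Bonds broken (reactants):
  C-C: 2 × 357 = 714
  C-H: 8 × 426 = 3408
  Cl-Cl: 1 × 240 = 240
  Σ(broken) = 4362 kJ
Bonds formed (products):
  C-C: 2 × 357 = 714
  C-Cl: 1 × 333 = 333
  C-H: 7 × 426 = 2982
  H-Cl: 1 × 448 = 448
  Σ(formed) = 4477 kJ
ΔH = Σ(broken) − Σ(formed) = 4362 − 4477 = −115 kJ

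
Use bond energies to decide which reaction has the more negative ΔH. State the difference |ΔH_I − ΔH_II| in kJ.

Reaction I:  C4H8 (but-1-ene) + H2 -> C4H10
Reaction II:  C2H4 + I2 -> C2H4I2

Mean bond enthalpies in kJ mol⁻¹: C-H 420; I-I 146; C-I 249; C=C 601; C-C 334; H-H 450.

Reaction I:
  Bonds broken (reactants):
    C-C: 2 × 334 = 668
    C-H: 8 × 420 = 3360
    C=C: 1 × 601 = 601
    H-H: 1 × 450 = 450
    Σ(broken) = 5079 kJ
  Bonds formed (products):
    C-C: 3 × 334 = 1002
    C-H: 10 × 420 = 4200
    Σ(formed) = 5202 kJ
  ΔH_I = 5079 − 5202 = −123 kJ
Reaction II:
  Bonds broken (reactants):
    C-H: 4 × 420 = 1680
    C=C: 1 × 601 = 601
    I-I: 1 × 146 = 146
    Σ(broken) = 2427 kJ
  Bonds formed (products):
    C-C: 1 × 334 = 334
    C-H: 4 × 420 = 1680
    C-I: 2 × 249 = 498
    Σ(formed) = 2512 kJ
  ΔH_II = 2427 − 2512 = −85 kJ
ΔH_I − ΔH_II = −38 kJ, so reaction I has the more negative ΔH; |ΔH_I − ΔH_II| = 38 kJ.

Reaction I, by 38 kJ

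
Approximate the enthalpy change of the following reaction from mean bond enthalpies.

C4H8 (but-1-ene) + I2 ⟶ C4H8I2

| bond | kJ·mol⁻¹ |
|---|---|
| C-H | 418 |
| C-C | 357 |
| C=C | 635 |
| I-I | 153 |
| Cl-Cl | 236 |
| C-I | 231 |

ΔH ≈ −31 kJ

Bonds broken (reactants):
  C-C: 2 × 357 = 714
  C-H: 8 × 418 = 3344
  C=C: 1 × 635 = 635
  I-I: 1 × 153 = 153
  Σ(broken) = 4846 kJ
Bonds formed (products):
  C-C: 3 × 357 = 1071
  C-H: 8 × 418 = 3344
  C-I: 2 × 231 = 462
  Σ(formed) = 4877 kJ
ΔH = Σ(broken) − Σ(formed) = 4846 − 4877 = −31 kJ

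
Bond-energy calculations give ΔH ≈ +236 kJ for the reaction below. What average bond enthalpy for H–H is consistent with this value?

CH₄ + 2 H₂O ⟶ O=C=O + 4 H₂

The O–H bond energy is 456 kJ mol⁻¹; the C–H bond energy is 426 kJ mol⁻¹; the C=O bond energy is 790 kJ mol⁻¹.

D(H–H) ≈ 428 kJ/mol

Let D be the H–H bond energy.
Σ(broken) = 4×426 + 4×456 = 3528
Σ(formed) = 2×790 + 4×D = 1580 + 4D
ΔH = Σ(broken) − Σ(formed) = (3528) − (1580 + 4D) = +1948 − 4D
Setting this equal to +236 kJ gives 4D = 1712, so D = 428 kJ/mol.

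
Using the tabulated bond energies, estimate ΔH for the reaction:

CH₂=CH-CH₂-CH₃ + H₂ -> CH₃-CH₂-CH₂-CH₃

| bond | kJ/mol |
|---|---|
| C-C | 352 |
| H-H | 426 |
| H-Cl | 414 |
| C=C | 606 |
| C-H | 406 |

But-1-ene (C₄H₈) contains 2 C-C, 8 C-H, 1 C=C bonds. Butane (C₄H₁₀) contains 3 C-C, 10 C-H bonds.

ΔH ≈ −132 kJ

Bonds broken (reactants):
  C-C: 2 × 352 = 704
  C-H: 8 × 406 = 3248
  C=C: 1 × 606 = 606
  H-H: 1 × 426 = 426
  Σ(broken) = 4984 kJ
Bonds formed (products):
  C-C: 3 × 352 = 1056
  C-H: 10 × 406 = 4060
  Σ(formed) = 5116 kJ
ΔH = Σ(broken) − Σ(formed) = 4984 − 5116 = −132 kJ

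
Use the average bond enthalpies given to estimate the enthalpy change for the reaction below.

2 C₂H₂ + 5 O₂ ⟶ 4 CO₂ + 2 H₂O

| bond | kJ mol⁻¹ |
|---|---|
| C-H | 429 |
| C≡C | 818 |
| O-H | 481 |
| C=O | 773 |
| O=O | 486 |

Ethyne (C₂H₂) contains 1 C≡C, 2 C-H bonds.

ΔH ≈ −2326 kJ

Bonds broken (reactants):
  C≡C: 2 × 818 = 1636
  C-H: 4 × 429 = 1716
  O=O: 5 × 486 = 2430
  Σ(broken) = 5782 kJ
Bonds formed (products):
  C=O: 8 × 773 = 6184
  O-H: 4 × 481 = 1924
  Σ(formed) = 8108 kJ
ΔH = Σ(broken) − Σ(formed) = 5782 − 8108 = −2326 kJ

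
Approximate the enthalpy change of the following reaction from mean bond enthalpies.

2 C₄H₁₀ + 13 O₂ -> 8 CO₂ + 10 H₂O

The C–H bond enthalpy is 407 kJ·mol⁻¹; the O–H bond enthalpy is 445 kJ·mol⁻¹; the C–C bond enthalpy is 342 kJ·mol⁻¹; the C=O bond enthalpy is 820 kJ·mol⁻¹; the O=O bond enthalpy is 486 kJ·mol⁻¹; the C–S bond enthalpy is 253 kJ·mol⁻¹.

ΔH ≈ −5510 kJ

Bonds broken (reactants):
  C–C: 6 × 342 = 2052
  C–H: 20 × 407 = 8140
  O=O: 13 × 486 = 6318
  Σ(broken) = 16510 kJ
Bonds formed (products):
  C=O: 16 × 820 = 13120
  O–H: 20 × 445 = 8900
  Σ(formed) = 22020 kJ
ΔH = Σ(broken) − Σ(formed) = 16510 − 22020 = −5510 kJ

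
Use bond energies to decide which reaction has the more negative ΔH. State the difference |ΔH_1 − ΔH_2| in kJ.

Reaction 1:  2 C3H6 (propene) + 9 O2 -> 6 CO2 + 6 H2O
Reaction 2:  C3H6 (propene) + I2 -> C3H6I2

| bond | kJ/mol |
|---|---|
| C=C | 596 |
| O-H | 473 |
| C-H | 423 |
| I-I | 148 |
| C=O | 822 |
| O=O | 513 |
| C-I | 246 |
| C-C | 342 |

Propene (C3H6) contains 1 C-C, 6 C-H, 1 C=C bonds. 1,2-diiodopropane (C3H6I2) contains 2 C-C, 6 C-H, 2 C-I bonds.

Reaction 1:
  Bonds broken (reactants):
    C-C: 2 × 342 = 684
    C-H: 12 × 423 = 5076
    C=C: 2 × 596 = 1192
    O=O: 9 × 513 = 4617
    Σ(broken) = 11569 kJ
  Bonds formed (products):
    C=O: 12 × 822 = 9864
    O-H: 12 × 473 = 5676
    Σ(formed) = 15540 kJ
  ΔH_1 = 11569 − 15540 = −3971 kJ
Reaction 2:
  Bonds broken (reactants):
    C-C: 1 × 342 = 342
    C-H: 6 × 423 = 2538
    C=C: 1 × 596 = 596
    I-I: 1 × 148 = 148
    Σ(broken) = 3624 kJ
  Bonds formed (products):
    C-C: 2 × 342 = 684
    C-H: 6 × 423 = 2538
    C-I: 2 × 246 = 492
    Σ(formed) = 3714 kJ
  ΔH_2 = 3624 − 3714 = −90 kJ
ΔH_1 − ΔH_2 = −3881 kJ, so reaction 1 has the more negative ΔH; |ΔH_1 − ΔH_2| = 3881 kJ.

Reaction 1, by 3881 kJ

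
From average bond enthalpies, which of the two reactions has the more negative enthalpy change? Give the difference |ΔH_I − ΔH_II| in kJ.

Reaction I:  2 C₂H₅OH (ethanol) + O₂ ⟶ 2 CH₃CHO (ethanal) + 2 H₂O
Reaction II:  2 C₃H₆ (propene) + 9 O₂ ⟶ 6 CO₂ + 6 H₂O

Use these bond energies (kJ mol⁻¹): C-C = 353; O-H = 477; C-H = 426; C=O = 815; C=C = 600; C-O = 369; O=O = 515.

Reaction I:
  Bonds broken (reactants):
    C-C: 2 × 353 = 706
    C-H: 10 × 426 = 4260
    C-O: 2 × 369 = 738
    O-H: 2 × 477 = 954
    O=O: 1 × 515 = 515
    Σ(broken) = 7173 kJ
  Bonds formed (products):
    C-C: 2 × 353 = 706
    C-H: 8 × 426 = 3408
    C=O: 2 × 815 = 1630
    O-H: 4 × 477 = 1908
    Σ(formed) = 7652 kJ
  ΔH_I = 7173 − 7652 = −479 kJ
Reaction II:
  Bonds broken (reactants):
    C-C: 2 × 353 = 706
    C-H: 12 × 426 = 5112
    C=C: 2 × 600 = 1200
    O=O: 9 × 515 = 4635
    Σ(broken) = 11653 kJ
  Bonds formed (products):
    C=O: 12 × 815 = 9780
    O-H: 12 × 477 = 5724
    Σ(formed) = 15504 kJ
  ΔH_II = 11653 − 15504 = −3851 kJ
ΔH_I − ΔH_II = +3372 kJ, so reaction II has the more negative ΔH; |ΔH_I − ΔH_II| = 3372 kJ.

Reaction II, by 3372 kJ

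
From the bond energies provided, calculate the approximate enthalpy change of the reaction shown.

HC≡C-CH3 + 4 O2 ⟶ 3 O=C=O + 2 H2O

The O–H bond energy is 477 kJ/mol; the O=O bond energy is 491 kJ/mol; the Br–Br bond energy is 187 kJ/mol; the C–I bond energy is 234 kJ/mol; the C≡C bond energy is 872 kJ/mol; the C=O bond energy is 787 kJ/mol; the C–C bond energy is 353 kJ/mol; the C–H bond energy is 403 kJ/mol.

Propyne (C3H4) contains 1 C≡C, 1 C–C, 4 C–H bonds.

ΔH ≈ −1829 kJ

Bonds broken (reactants):
  C≡C: 1 × 872 = 872
  C–C: 1 × 353 = 353
  C–H: 4 × 403 = 1612
  O=O: 4 × 491 = 1964
  Σ(broken) = 4801 kJ
Bonds formed (products):
  C=O: 6 × 787 = 4722
  O–H: 4 × 477 = 1908
  Σ(formed) = 6630 kJ
ΔH = Σ(broken) − Σ(formed) = 4801 − 6630 = −1829 kJ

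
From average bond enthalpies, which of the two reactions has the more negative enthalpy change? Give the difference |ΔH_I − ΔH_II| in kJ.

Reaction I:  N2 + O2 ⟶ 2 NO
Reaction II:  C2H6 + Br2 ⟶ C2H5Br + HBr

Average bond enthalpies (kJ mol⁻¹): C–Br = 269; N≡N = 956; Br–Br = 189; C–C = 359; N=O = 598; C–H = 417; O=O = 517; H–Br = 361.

Reaction II, by 301 kJ

Reaction I:
  Bonds broken (reactants):
    N≡N: 1 × 956 = 956
    O=O: 1 × 517 = 517
    Σ(broken) = 1473 kJ
  Bonds formed (products):
    N=O: 2 × 598 = 1196
    Σ(formed) = 1196 kJ
  ΔH_I = 1473 − 1196 = +277 kJ
Reaction II:
  Bonds broken (reactants):
    Br–Br: 1 × 189 = 189
    C–C: 1 × 359 = 359
    C–H: 6 × 417 = 2502
    Σ(broken) = 3050 kJ
  Bonds formed (products):
    C–Br: 1 × 269 = 269
    C–C: 1 × 359 = 359
    C–H: 5 × 417 = 2085
    H–Br: 1 × 361 = 361
    Σ(formed) = 3074 kJ
  ΔH_II = 3050 − 3074 = −24 kJ
ΔH_I − ΔH_II = +301 kJ, so reaction II has the more negative ΔH; |ΔH_I − ΔH_II| = 301 kJ.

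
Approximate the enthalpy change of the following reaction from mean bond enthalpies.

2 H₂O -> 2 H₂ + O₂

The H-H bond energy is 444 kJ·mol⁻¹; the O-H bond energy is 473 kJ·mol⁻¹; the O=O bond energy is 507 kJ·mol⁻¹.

ΔH ≈ +497 kJ

Bonds broken (reactants):
  O-H: 4 × 473 = 1892
  Σ(broken) = 1892 kJ
Bonds formed (products):
  H-H: 2 × 444 = 888
  O=O: 1 × 507 = 507
  Σ(formed) = 1395 kJ
ΔH = Σ(broken) − Σ(formed) = 1892 − 1395 = +497 kJ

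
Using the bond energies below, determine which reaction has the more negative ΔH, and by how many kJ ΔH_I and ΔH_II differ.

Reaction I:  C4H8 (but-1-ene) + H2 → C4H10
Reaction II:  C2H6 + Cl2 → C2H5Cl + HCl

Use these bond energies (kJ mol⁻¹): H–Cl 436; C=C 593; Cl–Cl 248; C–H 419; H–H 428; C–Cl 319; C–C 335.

Reaction I, by 64 kJ

Reaction I:
  Bonds broken (reactants):
    C–C: 2 × 335 = 670
    C–H: 8 × 419 = 3352
    C=C: 1 × 593 = 593
    H–H: 1 × 428 = 428
    Σ(broken) = 5043 kJ
  Bonds formed (products):
    C–C: 3 × 335 = 1005
    C–H: 10 × 419 = 4190
    Σ(formed) = 5195 kJ
  ΔH_I = 5043 − 5195 = −152 kJ
Reaction II:
  Bonds broken (reactants):
    C–C: 1 × 335 = 335
    C–H: 6 × 419 = 2514
    Cl–Cl: 1 × 248 = 248
    Σ(broken) = 3097 kJ
  Bonds formed (products):
    C–C: 1 × 335 = 335
    C–Cl: 1 × 319 = 319
    C–H: 5 × 419 = 2095
    H–Cl: 1 × 436 = 436
    Σ(formed) = 3185 kJ
  ΔH_II = 3097 − 3185 = −88 kJ
ΔH_I − ΔH_II = −64 kJ, so reaction I has the more negative ΔH; |ΔH_I − ΔH_II| = 64 kJ.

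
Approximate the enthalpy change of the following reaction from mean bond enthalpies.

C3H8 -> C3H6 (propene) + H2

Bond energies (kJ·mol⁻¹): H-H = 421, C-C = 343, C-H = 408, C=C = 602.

Bonds broken (reactants):
  C-C: 2 × 343 = 686
  C-H: 8 × 408 = 3264
  Σ(broken) = 3950 kJ
Bonds formed (products):
  C-C: 1 × 343 = 343
  C-H: 6 × 408 = 2448
  C=C: 1 × 602 = 602
  H-H: 1 × 421 = 421
  Σ(formed) = 3814 kJ
ΔH = Σ(broken) − Σ(formed) = 3950 − 3814 = +136 kJ

ΔH ≈ +136 kJ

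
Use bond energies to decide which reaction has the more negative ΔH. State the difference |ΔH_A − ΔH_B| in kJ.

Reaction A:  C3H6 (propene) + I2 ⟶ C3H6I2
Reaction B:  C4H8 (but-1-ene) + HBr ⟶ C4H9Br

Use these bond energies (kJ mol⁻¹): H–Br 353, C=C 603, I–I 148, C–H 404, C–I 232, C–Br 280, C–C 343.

Reaction B, by 15 kJ

Reaction A:
  Bonds broken (reactants):
    C–C: 1 × 343 = 343
    C–H: 6 × 404 = 2424
    C=C: 1 × 603 = 603
    I–I: 1 × 148 = 148
    Σ(broken) = 3518 kJ
  Bonds formed (products):
    C–C: 2 × 343 = 686
    C–H: 6 × 404 = 2424
    C–I: 2 × 232 = 464
    Σ(formed) = 3574 kJ
  ΔH_A = 3518 − 3574 = −56 kJ
Reaction B:
  Bonds broken (reactants):
    C–C: 2 × 343 = 686
    C–H: 8 × 404 = 3232
    C=C: 1 × 603 = 603
    H–Br: 1 × 353 = 353
    Σ(broken) = 4874 kJ
  Bonds formed (products):
    C–Br: 1 × 280 = 280
    C–C: 3 × 343 = 1029
    C–H: 9 × 404 = 3636
    Σ(formed) = 4945 kJ
  ΔH_B = 4874 − 4945 = −71 kJ
ΔH_A − ΔH_B = +15 kJ, so reaction B has the more negative ΔH; |ΔH_A − ΔH_B| = 15 kJ.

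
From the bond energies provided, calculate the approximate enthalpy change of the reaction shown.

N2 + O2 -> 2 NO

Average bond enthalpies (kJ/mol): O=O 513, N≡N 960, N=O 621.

ΔH ≈ +231 kJ

Bonds broken (reactants):
  N≡N: 1 × 960 = 960
  O=O: 1 × 513 = 513
  Σ(broken) = 1473 kJ
Bonds formed (products):
  N=O: 2 × 621 = 1242
  Σ(formed) = 1242 kJ
ΔH = Σ(broken) − Σ(formed) = 1473 − 1242 = +231 kJ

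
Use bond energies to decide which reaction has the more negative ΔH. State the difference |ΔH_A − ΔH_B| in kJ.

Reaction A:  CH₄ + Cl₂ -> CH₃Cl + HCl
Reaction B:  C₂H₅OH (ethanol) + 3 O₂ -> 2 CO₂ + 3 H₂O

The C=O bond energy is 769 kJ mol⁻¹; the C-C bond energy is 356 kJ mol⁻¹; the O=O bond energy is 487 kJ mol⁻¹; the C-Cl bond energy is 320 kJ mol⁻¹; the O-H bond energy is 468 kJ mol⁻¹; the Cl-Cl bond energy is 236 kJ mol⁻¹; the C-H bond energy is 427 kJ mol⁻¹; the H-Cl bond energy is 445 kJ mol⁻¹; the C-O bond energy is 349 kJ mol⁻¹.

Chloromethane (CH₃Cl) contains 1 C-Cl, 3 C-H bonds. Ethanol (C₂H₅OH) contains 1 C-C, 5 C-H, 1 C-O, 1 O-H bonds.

Reaction B, by 1013 kJ

Reaction A:
  Bonds broken (reactants):
    C-H: 4 × 427 = 1708
    Cl-Cl: 1 × 236 = 236
    Σ(broken) = 1944 kJ
  Bonds formed (products):
    C-Cl: 1 × 320 = 320
    C-H: 3 × 427 = 1281
    H-Cl: 1 × 445 = 445
    Σ(formed) = 2046 kJ
  ΔH_A = 1944 − 2046 = −102 kJ
Reaction B:
  Bonds broken (reactants):
    C-C: 1 × 356 = 356
    C-H: 5 × 427 = 2135
    C-O: 1 × 349 = 349
    O-H: 1 × 468 = 468
    O=O: 3 × 487 = 1461
    Σ(broken) = 4769 kJ
  Bonds formed (products):
    C=O: 4 × 769 = 3076
    O-H: 6 × 468 = 2808
    Σ(formed) = 5884 kJ
  ΔH_B = 4769 − 5884 = −1115 kJ
ΔH_A − ΔH_B = +1013 kJ, so reaction B has the more negative ΔH; |ΔH_A − ΔH_B| = 1013 kJ.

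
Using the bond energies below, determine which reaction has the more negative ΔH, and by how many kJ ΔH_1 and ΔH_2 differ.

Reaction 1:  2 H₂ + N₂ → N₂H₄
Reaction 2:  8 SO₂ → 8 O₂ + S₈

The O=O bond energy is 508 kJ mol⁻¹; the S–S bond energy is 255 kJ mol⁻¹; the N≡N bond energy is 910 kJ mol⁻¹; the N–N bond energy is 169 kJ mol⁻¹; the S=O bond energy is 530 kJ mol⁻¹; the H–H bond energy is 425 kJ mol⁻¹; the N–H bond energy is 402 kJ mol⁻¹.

Reaction 1:
  Bonds broken (reactants):
    H–H: 2 × 425 = 850
    N≡N: 1 × 910 = 910
    Σ(broken) = 1760 kJ
  Bonds formed (products):
    N–H: 4 × 402 = 1608
    N–N: 1 × 169 = 169
    Σ(formed) = 1777 kJ
  ΔH_1 = 1760 − 1777 = −17 kJ
Reaction 2:
  Bonds broken (reactants):
    S=O: 16 × 530 = 8480
    Σ(broken) = 8480 kJ
  Bonds formed (products):
    O=O: 8 × 508 = 4064
    S–S: 8 × 255 = 2040
    Σ(formed) = 6104 kJ
  ΔH_2 = 8480 − 6104 = +2376 kJ
ΔH_1 − ΔH_2 = −2393 kJ, so reaction 1 has the more negative ΔH; |ΔH_1 − ΔH_2| = 2393 kJ.

Reaction 1, by 2393 kJ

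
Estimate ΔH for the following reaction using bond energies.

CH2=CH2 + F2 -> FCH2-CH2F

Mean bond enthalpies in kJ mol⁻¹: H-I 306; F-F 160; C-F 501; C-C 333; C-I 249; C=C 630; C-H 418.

ΔH ≈ −545 kJ

Bonds broken (reactants):
  C-H: 4 × 418 = 1672
  C=C: 1 × 630 = 630
  F-F: 1 × 160 = 160
  Σ(broken) = 2462 kJ
Bonds formed (products):
  C-C: 1 × 333 = 333
  C-F: 2 × 501 = 1002
  C-H: 4 × 418 = 1672
  Σ(formed) = 3007 kJ
ΔH = Σ(broken) − Σ(formed) = 2462 − 3007 = −545 kJ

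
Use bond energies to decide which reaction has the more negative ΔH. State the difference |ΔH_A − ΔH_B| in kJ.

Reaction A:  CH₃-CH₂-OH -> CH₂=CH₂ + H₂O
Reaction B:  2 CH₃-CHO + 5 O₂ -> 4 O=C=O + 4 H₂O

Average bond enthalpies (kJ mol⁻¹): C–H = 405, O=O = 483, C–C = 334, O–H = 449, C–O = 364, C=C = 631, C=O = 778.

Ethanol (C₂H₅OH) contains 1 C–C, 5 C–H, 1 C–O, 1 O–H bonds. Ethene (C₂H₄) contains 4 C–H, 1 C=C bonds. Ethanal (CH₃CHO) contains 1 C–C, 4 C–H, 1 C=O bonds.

Reaction A:
  Bonds broken (reactants):
    C–C: 1 × 334 = 334
    C–H: 5 × 405 = 2025
    C–O: 1 × 364 = 364
    O–H: 1 × 449 = 449
    Σ(broken) = 3172 kJ
  Bonds formed (products):
    C–H: 4 × 405 = 1620
    C=C: 1 × 631 = 631
    O–H: 2 × 449 = 898
    Σ(formed) = 3149 kJ
  ΔH_A = 3172 − 3149 = +23 kJ
Reaction B:
  Bonds broken (reactants):
    C–C: 2 × 334 = 668
    C–H: 8 × 405 = 3240
    C=O: 2 × 778 = 1556
    O=O: 5 × 483 = 2415
    Σ(broken) = 7879 kJ
  Bonds formed (products):
    C=O: 8 × 778 = 6224
    O–H: 8 × 449 = 3592
    Σ(formed) = 9816 kJ
  ΔH_B = 7879 − 9816 = −1937 kJ
ΔH_A − ΔH_B = +1960 kJ, so reaction B has the more negative ΔH; |ΔH_A − ΔH_B| = 1960 kJ.

Reaction B, by 1960 kJ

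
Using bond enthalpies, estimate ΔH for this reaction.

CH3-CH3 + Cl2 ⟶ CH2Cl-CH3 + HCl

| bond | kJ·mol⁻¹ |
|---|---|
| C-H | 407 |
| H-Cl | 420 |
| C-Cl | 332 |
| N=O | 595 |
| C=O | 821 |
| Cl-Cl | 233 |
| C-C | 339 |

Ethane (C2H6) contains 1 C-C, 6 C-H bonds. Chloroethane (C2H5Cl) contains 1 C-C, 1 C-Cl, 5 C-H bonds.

Bonds broken (reactants):
  C-C: 1 × 339 = 339
  C-H: 6 × 407 = 2442
  Cl-Cl: 1 × 233 = 233
  Σ(broken) = 3014 kJ
Bonds formed (products):
  C-C: 1 × 339 = 339
  C-Cl: 1 × 332 = 332
  C-H: 5 × 407 = 2035
  H-Cl: 1 × 420 = 420
  Σ(formed) = 3126 kJ
ΔH = Σ(broken) − Σ(formed) = 3014 − 3126 = −112 kJ

ΔH ≈ −112 kJ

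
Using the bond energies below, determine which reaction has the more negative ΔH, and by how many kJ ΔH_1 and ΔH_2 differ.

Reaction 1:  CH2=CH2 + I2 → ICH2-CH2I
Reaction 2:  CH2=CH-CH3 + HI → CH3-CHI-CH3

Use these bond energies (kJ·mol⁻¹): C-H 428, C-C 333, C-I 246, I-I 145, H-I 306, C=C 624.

Reaction 1:
  Bonds broken (reactants):
    C-H: 4 × 428 = 1712
    C=C: 1 × 624 = 624
    I-I: 1 × 145 = 145
    Σ(broken) = 2481 kJ
  Bonds formed (products):
    C-C: 1 × 333 = 333
    C-H: 4 × 428 = 1712
    C-I: 2 × 246 = 492
    Σ(formed) = 2537 kJ
  ΔH_1 = 2481 − 2537 = −56 kJ
Reaction 2:
  Bonds broken (reactants):
    C-C: 1 × 333 = 333
    C-H: 6 × 428 = 2568
    C=C: 1 × 624 = 624
    H-I: 1 × 306 = 306
    Σ(broken) = 3831 kJ
  Bonds formed (products):
    C-C: 2 × 333 = 666
    C-H: 7 × 428 = 2996
    C-I: 1 × 246 = 246
    Σ(formed) = 3908 kJ
  ΔH_2 = 3831 − 3908 = −77 kJ
ΔH_1 − ΔH_2 = +21 kJ, so reaction 2 has the more negative ΔH; |ΔH_1 − ΔH_2| = 21 kJ.

Reaction 2, by 21 kJ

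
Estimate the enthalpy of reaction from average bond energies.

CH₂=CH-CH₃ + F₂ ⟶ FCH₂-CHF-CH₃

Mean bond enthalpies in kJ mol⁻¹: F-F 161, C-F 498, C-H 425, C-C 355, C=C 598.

ΔH ≈ −592 kJ

Bonds broken (reactants):
  C-C: 1 × 355 = 355
  C-H: 6 × 425 = 2550
  C=C: 1 × 598 = 598
  F-F: 1 × 161 = 161
  Σ(broken) = 3664 kJ
Bonds formed (products):
  C-C: 2 × 355 = 710
  C-F: 2 × 498 = 996
  C-H: 6 × 425 = 2550
  Σ(formed) = 4256 kJ
ΔH = Σ(broken) − Σ(formed) = 3664 − 4256 = −592 kJ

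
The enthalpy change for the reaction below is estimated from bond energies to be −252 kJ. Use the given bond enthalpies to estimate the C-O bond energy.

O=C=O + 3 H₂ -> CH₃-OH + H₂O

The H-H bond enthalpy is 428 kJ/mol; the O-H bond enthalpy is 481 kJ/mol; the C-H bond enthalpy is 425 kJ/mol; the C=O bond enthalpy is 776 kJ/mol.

D(C-O) ≈ 370 kJ/mol

Let D be the C-O bond energy.
Σ(broken) = 2×776 + 3×428 = 2836
Σ(formed) = 3×425 + 1×D + 3×481 = 2718 + D
ΔH = Σ(broken) − Σ(formed) = (2836) − (2718 + D) = +118 − D
Setting this equal to −252 kJ gives D = 370 kJ/mol.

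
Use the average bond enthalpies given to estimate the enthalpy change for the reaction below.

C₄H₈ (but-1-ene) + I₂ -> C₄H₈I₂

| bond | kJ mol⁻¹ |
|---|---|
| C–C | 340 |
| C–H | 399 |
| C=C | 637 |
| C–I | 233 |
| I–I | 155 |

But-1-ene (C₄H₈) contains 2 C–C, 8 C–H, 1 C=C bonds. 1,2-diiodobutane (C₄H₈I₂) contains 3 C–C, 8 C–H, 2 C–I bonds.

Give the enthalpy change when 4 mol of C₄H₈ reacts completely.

ΔH = −56 kJ

Bonds broken (reactants):
  C–C: 2 × 340 = 680
  C–H: 8 × 399 = 3192
  C=C: 1 × 637 = 637
  I–I: 1 × 155 = 155
  Σ(broken) = 4664 kJ
Bonds formed (products):
  C–C: 3 × 340 = 1020
  C–H: 8 × 399 = 3192
  C–I: 2 × 233 = 466
  Σ(formed) = 4678 kJ
ΔH = Σ(broken) − Σ(formed) = 4664 − 4678 = −14 kJ
For 4× the reaction as written: 4 × (−14) = −56 kJ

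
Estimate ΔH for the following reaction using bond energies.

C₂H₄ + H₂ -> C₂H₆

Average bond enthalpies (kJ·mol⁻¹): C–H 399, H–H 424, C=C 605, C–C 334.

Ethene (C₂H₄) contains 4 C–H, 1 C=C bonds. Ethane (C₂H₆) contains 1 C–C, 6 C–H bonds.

ΔH ≈ −103 kJ

Bonds broken (reactants):
  C–H: 4 × 399 = 1596
  C=C: 1 × 605 = 605
  H–H: 1 × 424 = 424
  Σ(broken) = 2625 kJ
Bonds formed (products):
  C–C: 1 × 334 = 334
  C–H: 6 × 399 = 2394
  Σ(formed) = 2728 kJ
ΔH = Σ(broken) − Σ(formed) = 2625 − 2728 = −103 kJ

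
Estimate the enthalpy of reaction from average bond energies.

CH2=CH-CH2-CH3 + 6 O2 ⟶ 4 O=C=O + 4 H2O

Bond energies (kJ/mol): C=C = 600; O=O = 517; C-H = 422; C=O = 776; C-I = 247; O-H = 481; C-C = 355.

Bonds broken (reactants):
  C-C: 2 × 355 = 710
  C-H: 8 × 422 = 3376
  C=C: 1 × 600 = 600
  O=O: 6 × 517 = 3102
  Σ(broken) = 7788 kJ
Bonds formed (products):
  C=O: 8 × 776 = 6208
  O-H: 8 × 481 = 3848
  Σ(formed) = 10056 kJ
ΔH = Σ(broken) − Σ(formed) = 7788 − 10056 = −2268 kJ

ΔH ≈ −2268 kJ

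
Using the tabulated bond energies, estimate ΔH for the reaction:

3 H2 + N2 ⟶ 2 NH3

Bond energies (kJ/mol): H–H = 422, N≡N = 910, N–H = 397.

Bonds broken (reactants):
  H–H: 3 × 422 = 1266
  N≡N: 1 × 910 = 910
  Σ(broken) = 2176 kJ
Bonds formed (products):
  N–H: 6 × 397 = 2382
  Σ(formed) = 2382 kJ
ΔH = Σ(broken) − Σ(formed) = 2176 − 2382 = −206 kJ

ΔH ≈ −206 kJ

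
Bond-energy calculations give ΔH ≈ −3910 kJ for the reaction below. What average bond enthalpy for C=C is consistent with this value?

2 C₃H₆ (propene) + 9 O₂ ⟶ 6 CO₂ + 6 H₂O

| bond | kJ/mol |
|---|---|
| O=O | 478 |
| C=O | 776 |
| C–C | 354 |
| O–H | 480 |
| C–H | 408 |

Let D be the C=C bond energy.
Σ(broken) = 2×354 + 12×408 + 2×D + 9×478 = 9906 + 2D
Σ(formed) = 12×776 + 12×480 = 15072
ΔH = Σ(broken) − Σ(formed) = (9906 + 2D) − (15072) = −5166 + 2D
Setting this equal to −3910 kJ gives 2D = 1256, so D = 628 kJ/mol.

D(C=C) ≈ 628 kJ/mol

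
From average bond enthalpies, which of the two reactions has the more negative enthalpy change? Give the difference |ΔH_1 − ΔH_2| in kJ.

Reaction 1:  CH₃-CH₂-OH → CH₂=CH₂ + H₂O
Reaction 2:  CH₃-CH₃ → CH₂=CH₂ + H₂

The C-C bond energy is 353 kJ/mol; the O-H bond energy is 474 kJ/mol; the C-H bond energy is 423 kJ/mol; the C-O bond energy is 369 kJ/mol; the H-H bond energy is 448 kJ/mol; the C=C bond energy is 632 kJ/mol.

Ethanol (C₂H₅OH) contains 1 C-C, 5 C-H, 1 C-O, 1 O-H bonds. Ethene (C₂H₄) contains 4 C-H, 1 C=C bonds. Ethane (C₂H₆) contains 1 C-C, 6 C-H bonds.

Reaction 1, by 80 kJ

Reaction 1:
  Bonds broken (reactants):
    C-C: 1 × 353 = 353
    C-H: 5 × 423 = 2115
    C-O: 1 × 369 = 369
    O-H: 1 × 474 = 474
    Σ(broken) = 3311 kJ
  Bonds formed (products):
    C-H: 4 × 423 = 1692
    C=C: 1 × 632 = 632
    O-H: 2 × 474 = 948
    Σ(formed) = 3272 kJ
  ΔH_1 = 3311 − 3272 = +39 kJ
Reaction 2:
  Bonds broken (reactants):
    C-C: 1 × 353 = 353
    C-H: 6 × 423 = 2538
    Σ(broken) = 2891 kJ
  Bonds formed (products):
    C-H: 4 × 423 = 1692
    C=C: 1 × 632 = 632
    H-H: 1 × 448 = 448
    Σ(formed) = 2772 kJ
  ΔH_2 = 2891 − 2772 = +119 kJ
ΔH_1 − ΔH_2 = −80 kJ, so reaction 1 has the more negative ΔH; |ΔH_1 − ΔH_2| = 80 kJ.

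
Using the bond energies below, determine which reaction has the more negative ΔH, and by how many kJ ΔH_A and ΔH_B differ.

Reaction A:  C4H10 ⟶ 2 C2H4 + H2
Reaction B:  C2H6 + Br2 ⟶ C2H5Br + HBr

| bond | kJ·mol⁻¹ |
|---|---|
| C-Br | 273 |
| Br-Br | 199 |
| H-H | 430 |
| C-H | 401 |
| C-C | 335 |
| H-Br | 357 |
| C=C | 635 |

Reaction B, by 137 kJ

Reaction A:
  Bonds broken (reactants):
    C-C: 3 × 335 = 1005
    C-H: 10 × 401 = 4010
    Σ(broken) = 5015 kJ
  Bonds formed (products):
    C-H: 8 × 401 = 3208
    C=C: 2 × 635 = 1270
    H-H: 1 × 430 = 430
    Σ(formed) = 4908 kJ
  ΔH_A = 5015 − 4908 = +107 kJ
Reaction B:
  Bonds broken (reactants):
    Br-Br: 1 × 199 = 199
    C-C: 1 × 335 = 335
    C-H: 6 × 401 = 2406
    Σ(broken) = 2940 kJ
  Bonds formed (products):
    C-Br: 1 × 273 = 273
    C-C: 1 × 335 = 335
    C-H: 5 × 401 = 2005
    H-Br: 1 × 357 = 357
    Σ(formed) = 2970 kJ
  ΔH_B = 2940 − 2970 = −30 kJ
ΔH_A − ΔH_B = +137 kJ, so reaction B has the more negative ΔH; |ΔH_A − ΔH_B| = 137 kJ.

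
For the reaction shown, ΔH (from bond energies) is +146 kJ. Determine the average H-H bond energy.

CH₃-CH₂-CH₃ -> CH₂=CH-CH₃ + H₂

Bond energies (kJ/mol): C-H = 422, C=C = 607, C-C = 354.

Let D be the H-H bond energy.
Σ(broken) = 2×354 + 8×422 = 4084
Σ(formed) = 1×354 + 6×422 + 1×607 + 1×D = 3493 + D
ΔH = Σ(broken) − Σ(formed) = (4084) − (3493 + D) = +591 − D
Setting this equal to +146 kJ gives D = 445 kJ/mol.

D(H-H) ≈ 445 kJ/mol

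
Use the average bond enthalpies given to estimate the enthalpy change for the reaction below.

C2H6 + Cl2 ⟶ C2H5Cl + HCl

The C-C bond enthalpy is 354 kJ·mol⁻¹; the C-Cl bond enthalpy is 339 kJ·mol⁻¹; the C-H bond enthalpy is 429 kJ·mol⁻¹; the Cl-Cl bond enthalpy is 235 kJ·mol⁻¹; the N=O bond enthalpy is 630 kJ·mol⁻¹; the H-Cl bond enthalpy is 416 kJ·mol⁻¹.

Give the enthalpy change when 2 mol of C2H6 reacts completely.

Bonds broken (reactants):
  C-C: 1 × 354 = 354
  C-H: 6 × 429 = 2574
  Cl-Cl: 1 × 235 = 235
  Σ(broken) = 3163 kJ
Bonds formed (products):
  C-C: 1 × 354 = 354
  C-Cl: 1 × 339 = 339
  C-H: 5 × 429 = 2145
  H-Cl: 1 × 416 = 416
  Σ(formed) = 3254 kJ
ΔH = Σ(broken) − Σ(formed) = 3163 − 3254 = −91 kJ
For 2× the reaction as written: 2 × (−91) = −182 kJ

ΔH = −182 kJ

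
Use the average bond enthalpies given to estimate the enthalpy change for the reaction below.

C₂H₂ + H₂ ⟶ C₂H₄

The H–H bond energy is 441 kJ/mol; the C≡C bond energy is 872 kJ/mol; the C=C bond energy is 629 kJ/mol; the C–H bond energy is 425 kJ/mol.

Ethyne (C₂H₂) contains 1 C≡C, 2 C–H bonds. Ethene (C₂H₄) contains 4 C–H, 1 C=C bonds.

Bonds broken (reactants):
  C≡C: 1 × 872 = 872
  C–H: 2 × 425 = 850
  H–H: 1 × 441 = 441
  Σ(broken) = 2163 kJ
Bonds formed (products):
  C–H: 4 × 425 = 1700
  C=C: 1 × 629 = 629
  Σ(formed) = 2329 kJ
ΔH = Σ(broken) − Σ(formed) = 2163 − 2329 = −166 kJ

ΔH ≈ −166 kJ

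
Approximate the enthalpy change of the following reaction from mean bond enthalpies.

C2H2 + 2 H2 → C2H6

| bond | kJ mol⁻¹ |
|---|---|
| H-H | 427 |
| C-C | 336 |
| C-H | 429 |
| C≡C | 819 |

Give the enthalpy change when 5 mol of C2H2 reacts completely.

ΔH = −1895 kJ

Bonds broken (reactants):
  C≡C: 1 × 819 = 819
  C-H: 2 × 429 = 858
  H-H: 2 × 427 = 854
  Σ(broken) = 2531 kJ
Bonds formed (products):
  C-C: 1 × 336 = 336
  C-H: 6 × 429 = 2574
  Σ(formed) = 2910 kJ
ΔH = Σ(broken) − Σ(formed) = 2531 − 2910 = −379 kJ
For 5× the reaction as written: 5 × (−379) = −1895 kJ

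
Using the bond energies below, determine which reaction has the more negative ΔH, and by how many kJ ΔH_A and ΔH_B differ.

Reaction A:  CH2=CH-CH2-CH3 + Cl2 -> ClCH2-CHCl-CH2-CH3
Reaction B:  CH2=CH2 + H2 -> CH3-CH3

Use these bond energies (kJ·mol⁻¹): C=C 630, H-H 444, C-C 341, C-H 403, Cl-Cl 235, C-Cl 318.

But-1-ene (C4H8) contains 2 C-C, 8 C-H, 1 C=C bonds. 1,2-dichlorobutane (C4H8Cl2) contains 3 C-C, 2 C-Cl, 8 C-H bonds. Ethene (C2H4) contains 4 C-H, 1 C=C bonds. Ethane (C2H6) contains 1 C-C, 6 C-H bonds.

Reaction A:
  Bonds broken (reactants):
    C-C: 2 × 341 = 682
    C-H: 8 × 403 = 3224
    C=C: 1 × 630 = 630
    Cl-Cl: 1 × 235 = 235
    Σ(broken) = 4771 kJ
  Bonds formed (products):
    C-C: 3 × 341 = 1023
    C-Cl: 2 × 318 = 636
    C-H: 8 × 403 = 3224
    Σ(formed) = 4883 kJ
  ΔH_A = 4771 − 4883 = −112 kJ
Reaction B:
  Bonds broken (reactants):
    C-H: 4 × 403 = 1612
    C=C: 1 × 630 = 630
    H-H: 1 × 444 = 444
    Σ(broken) = 2686 kJ
  Bonds formed (products):
    C-C: 1 × 341 = 341
    C-H: 6 × 403 = 2418
    Σ(formed) = 2759 kJ
  ΔH_B = 2686 − 2759 = −73 kJ
ΔH_A − ΔH_B = −39 kJ, so reaction A has the more negative ΔH; |ΔH_A − ΔH_B| = 39 kJ.

Reaction A, by 39 kJ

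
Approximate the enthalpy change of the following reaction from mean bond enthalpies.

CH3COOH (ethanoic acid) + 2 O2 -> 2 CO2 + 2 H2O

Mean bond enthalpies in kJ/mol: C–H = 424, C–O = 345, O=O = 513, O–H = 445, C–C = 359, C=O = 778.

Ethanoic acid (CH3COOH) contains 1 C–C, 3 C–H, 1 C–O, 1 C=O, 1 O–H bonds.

Bonds broken (reactants):
  C–C: 1 × 359 = 359
  C–H: 3 × 424 = 1272
  C–O: 1 × 345 = 345
  C=O: 1 × 778 = 778
  O–H: 1 × 445 = 445
  O=O: 2 × 513 = 1026
  Σ(broken) = 4225 kJ
Bonds formed (products):
  C=O: 4 × 778 = 3112
  O–H: 4 × 445 = 1780
  Σ(formed) = 4892 kJ
ΔH = Σ(broken) − Σ(formed) = 4225 − 4892 = −667 kJ

ΔH ≈ −667 kJ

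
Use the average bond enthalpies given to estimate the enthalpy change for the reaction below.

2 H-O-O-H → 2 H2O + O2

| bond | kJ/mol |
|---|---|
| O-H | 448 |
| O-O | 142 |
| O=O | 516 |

Bonds broken (reactants):
  O-H: 4 × 448 = 1792
  O-O: 2 × 142 = 284
  Σ(broken) = 2076 kJ
Bonds formed (products):
  O-H: 4 × 448 = 1792
  O=O: 1 × 516 = 516
  Σ(formed) = 2308 kJ
ΔH = Σ(broken) − Σ(formed) = 2076 − 2308 = −232 kJ

ΔH ≈ −232 kJ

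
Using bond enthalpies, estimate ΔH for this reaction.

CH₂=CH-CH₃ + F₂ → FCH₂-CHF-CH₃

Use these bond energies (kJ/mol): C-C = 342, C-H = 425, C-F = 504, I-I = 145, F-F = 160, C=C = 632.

Bonds broken (reactants):
  C-C: 1 × 342 = 342
  C-H: 6 × 425 = 2550
  C=C: 1 × 632 = 632
  F-F: 1 × 160 = 160
  Σ(broken) = 3684 kJ
Bonds formed (products):
  C-C: 2 × 342 = 684
  C-F: 2 × 504 = 1008
  C-H: 6 × 425 = 2550
  Σ(formed) = 4242 kJ
ΔH = Σ(broken) − Σ(formed) = 3684 − 4242 = −558 kJ

ΔH ≈ −558 kJ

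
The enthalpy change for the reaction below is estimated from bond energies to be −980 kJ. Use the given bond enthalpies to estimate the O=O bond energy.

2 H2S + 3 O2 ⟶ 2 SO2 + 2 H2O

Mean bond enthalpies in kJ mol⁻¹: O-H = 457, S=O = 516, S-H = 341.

Let D be the O=O bond energy.
Σ(broken) = 3×D + 4×341 = 1364 + 3D
Σ(formed) = 4×457 + 4×516 = 3892
ΔH = Σ(broken) − Σ(formed) = (1364 + 3D) − (3892) = −2528 + 3D
Setting this equal to −980 kJ gives 3D = 1548, so D = 516 kJ/mol.

D(O=O) ≈ 516 kJ/mol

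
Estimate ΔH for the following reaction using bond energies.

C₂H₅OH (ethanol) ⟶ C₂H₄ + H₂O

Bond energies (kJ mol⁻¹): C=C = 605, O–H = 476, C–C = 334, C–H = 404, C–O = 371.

ΔH ≈ +28 kJ

Bonds broken (reactants):
  C–C: 1 × 334 = 334
  C–H: 5 × 404 = 2020
  C–O: 1 × 371 = 371
  O–H: 1 × 476 = 476
  Σ(broken) = 3201 kJ
Bonds formed (products):
  C–H: 4 × 404 = 1616
  C=C: 1 × 605 = 605
  O–H: 2 × 476 = 952
  Σ(formed) = 3173 kJ
ΔH = Σ(broken) − Σ(formed) = 3201 − 3173 = +28 kJ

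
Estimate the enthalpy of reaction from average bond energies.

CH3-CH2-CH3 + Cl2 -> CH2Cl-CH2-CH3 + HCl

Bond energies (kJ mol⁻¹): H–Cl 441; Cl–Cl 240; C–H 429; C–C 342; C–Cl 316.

Bonds broken (reactants):
  C–C: 2 × 342 = 684
  C–H: 8 × 429 = 3432
  Cl–Cl: 1 × 240 = 240
  Σ(broken) = 4356 kJ
Bonds formed (products):
  C–C: 2 × 342 = 684
  C–Cl: 1 × 316 = 316
  C–H: 7 × 429 = 3003
  H–Cl: 1 × 441 = 441
  Σ(formed) = 4444 kJ
ΔH = Σ(broken) − Σ(formed) = 4356 − 4444 = −88 kJ

ΔH ≈ −88 kJ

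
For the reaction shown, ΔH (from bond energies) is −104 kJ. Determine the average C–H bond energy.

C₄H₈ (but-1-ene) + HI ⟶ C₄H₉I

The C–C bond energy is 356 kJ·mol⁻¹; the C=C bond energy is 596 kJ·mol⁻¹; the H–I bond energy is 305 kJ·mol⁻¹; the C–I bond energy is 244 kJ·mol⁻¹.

D(C–H) ≈ 405 kJ/mol

Let D be the C–H bond energy.
Σ(broken) = 2×356 + 8×D + 1×596 + 1×305 = 1613 + 8D
Σ(formed) = 3×356 + 9×D + 1×244 = 1312 + 9D
ΔH = Σ(broken) − Σ(formed) = (1613 + 8D) − (1312 + 9D) = +301 − D
Setting this equal to −104 kJ gives D = 405 kJ/mol.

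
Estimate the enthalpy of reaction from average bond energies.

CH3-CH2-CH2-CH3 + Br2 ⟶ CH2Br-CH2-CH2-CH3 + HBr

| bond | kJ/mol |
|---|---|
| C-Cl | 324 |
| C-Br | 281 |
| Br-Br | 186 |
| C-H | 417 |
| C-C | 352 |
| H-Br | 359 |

ΔH ≈ −37 kJ

Bonds broken (reactants):
  Br-Br: 1 × 186 = 186
  C-C: 3 × 352 = 1056
  C-H: 10 × 417 = 4170
  Σ(broken) = 5412 kJ
Bonds formed (products):
  C-Br: 1 × 281 = 281
  C-C: 3 × 352 = 1056
  C-H: 9 × 417 = 3753
  H-Br: 1 × 359 = 359
  Σ(formed) = 5449 kJ
ΔH = Σ(broken) − Σ(formed) = 5412 − 5449 = −37 kJ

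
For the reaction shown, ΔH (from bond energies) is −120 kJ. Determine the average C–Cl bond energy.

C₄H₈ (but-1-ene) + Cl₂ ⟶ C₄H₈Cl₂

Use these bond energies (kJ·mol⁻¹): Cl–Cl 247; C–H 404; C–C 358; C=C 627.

Let D be the C–Cl bond energy.
Σ(broken) = 2×358 + 8×404 + 1×627 + 1×247 = 4822
Σ(formed) = 3×358 + 2×D + 8×404 = 4306 + 2D
ΔH = Σ(broken) − Σ(formed) = (4822) − (4306 + 2D) = +516 − 2D
Setting this equal to −120 kJ gives 2D = 636, so D = 318 kJ/mol.

D(C–Cl) ≈ 318 kJ/mol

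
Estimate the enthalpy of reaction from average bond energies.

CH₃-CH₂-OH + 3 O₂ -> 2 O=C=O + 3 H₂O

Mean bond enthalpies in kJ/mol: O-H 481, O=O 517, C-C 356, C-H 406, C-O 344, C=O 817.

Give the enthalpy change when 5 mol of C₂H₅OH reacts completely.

Bonds broken (reactants):
  C-C: 1 × 356 = 356
  C-H: 5 × 406 = 2030
  C-O: 1 × 344 = 344
  O-H: 1 × 481 = 481
  O=O: 3 × 517 = 1551
  Σ(broken) = 4762 kJ
Bonds formed (products):
  C=O: 4 × 817 = 3268
  O-H: 6 × 481 = 2886
  Σ(formed) = 6154 kJ
ΔH = Σ(broken) − Σ(formed) = 4762 − 6154 = −1392 kJ
For 5× the reaction as written: 5 × (−1392) = −6960 kJ

ΔH = −6960 kJ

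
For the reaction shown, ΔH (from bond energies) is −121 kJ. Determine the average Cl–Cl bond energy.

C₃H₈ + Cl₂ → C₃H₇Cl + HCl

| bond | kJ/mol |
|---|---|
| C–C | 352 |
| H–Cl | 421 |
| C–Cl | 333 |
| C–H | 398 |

Let D be the Cl–Cl bond energy.
Σ(broken) = 2×352 + 8×398 + 1×D = 3888 + D
Σ(formed) = 2×352 + 1×333 + 7×398 + 1×421 = 4244
ΔH = Σ(broken) − Σ(formed) = (3888 + D) − (4244) = −356 + D
Setting this equal to −121 kJ gives D = 235 kJ/mol.

D(Cl–Cl) ≈ 235 kJ/mol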